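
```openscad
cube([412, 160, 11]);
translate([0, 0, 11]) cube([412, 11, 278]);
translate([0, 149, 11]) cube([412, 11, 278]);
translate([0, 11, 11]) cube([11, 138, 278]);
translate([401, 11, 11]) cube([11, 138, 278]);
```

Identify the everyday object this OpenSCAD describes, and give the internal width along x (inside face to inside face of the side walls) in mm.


An open box. The internal width is 390 mm.

A 412×160 base slab with four walls standing on it — an open box. The base is 412 mm wide and the walls are 11 mm thick, so the internal width is 412 − 2 × 11 = 390 mm.


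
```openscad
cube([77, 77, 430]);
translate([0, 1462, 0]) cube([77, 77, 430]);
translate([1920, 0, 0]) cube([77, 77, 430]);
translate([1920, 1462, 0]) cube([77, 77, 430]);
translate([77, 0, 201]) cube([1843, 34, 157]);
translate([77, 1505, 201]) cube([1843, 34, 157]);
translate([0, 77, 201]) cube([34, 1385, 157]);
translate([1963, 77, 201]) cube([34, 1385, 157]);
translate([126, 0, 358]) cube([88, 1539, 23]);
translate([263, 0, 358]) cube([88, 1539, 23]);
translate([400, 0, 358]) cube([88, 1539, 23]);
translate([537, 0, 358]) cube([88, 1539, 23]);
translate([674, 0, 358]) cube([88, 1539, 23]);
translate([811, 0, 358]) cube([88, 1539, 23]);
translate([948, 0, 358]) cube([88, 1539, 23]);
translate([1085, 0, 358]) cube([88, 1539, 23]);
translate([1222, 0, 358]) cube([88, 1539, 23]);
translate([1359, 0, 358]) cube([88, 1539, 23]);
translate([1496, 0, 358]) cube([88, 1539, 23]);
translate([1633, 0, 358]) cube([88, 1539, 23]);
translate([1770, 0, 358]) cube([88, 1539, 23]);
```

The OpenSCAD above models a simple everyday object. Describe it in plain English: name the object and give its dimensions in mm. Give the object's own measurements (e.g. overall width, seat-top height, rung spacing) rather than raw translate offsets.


A bed frame 1997 mm long (x) by 1539 mm wide (y). Four 77×77 mm corner posts, 430 mm tall, at the corners of the footprint. Four rails of 34 mm thickness and 157 mm height run between adjacent posts with their undersides at z = 201 mm, their outer faces flush with the outside of the frame (the two x-running rails run between the posts' inner faces; the two y-running rails run between the posts' inner faces). 13 slats, each 88 mm wide (x) and 23 mm thick, lie across the top of the two x-running rails, running the full 1539 mm width of the frame in y; along x they sit between the end posts with a 49 mm gap after the −x posts and between neighbouring slats, leaving 62 mm before the +x posts.


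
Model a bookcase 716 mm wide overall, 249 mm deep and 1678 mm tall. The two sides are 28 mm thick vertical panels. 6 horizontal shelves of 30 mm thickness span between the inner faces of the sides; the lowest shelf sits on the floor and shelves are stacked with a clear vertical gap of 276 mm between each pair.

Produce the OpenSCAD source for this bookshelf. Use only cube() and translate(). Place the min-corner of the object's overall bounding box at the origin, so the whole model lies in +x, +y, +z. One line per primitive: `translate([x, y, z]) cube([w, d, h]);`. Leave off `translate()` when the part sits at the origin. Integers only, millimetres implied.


cube([28, 249, 1678]);
translate([688, 0, 0]) cube([28, 249, 1678]);
translate([28, 0, 0]) cube([660, 249, 30]);
translate([28, 0, 306]) cube([660, 249, 30]);
translate([28, 0, 612]) cube([660, 249, 30]);
translate([28, 0, 918]) cube([660, 249, 30]);
translate([28, 0, 1224]) cube([660, 249, 30]);
translate([28, 0, 1530]) cube([660, 249, 30]);


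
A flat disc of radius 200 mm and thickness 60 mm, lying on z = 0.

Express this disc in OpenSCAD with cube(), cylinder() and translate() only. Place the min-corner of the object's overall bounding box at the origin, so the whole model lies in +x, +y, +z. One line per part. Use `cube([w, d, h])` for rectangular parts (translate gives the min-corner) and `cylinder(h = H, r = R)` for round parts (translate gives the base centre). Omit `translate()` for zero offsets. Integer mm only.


translate([200, 200, 0]) cylinder(h = 60, r = 200);


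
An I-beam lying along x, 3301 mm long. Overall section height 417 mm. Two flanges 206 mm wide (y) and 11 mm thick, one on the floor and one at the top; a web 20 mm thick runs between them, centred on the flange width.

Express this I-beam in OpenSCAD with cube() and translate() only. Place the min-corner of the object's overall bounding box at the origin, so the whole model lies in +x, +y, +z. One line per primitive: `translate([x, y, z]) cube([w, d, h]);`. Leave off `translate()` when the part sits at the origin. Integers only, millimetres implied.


cube([3301, 206, 11]);
translate([0, 93, 11]) cube([3301, 20, 395]);
translate([0, 0, 406]) cube([3301, 206, 11]);


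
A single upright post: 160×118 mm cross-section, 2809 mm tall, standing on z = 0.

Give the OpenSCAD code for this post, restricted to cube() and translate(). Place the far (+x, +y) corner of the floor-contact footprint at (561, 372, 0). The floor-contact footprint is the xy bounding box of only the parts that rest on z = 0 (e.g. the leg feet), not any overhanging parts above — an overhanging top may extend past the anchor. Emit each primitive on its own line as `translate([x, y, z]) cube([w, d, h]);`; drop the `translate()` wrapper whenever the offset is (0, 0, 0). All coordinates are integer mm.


translate([401, 254, 0]) cube([160, 118, 2809]);


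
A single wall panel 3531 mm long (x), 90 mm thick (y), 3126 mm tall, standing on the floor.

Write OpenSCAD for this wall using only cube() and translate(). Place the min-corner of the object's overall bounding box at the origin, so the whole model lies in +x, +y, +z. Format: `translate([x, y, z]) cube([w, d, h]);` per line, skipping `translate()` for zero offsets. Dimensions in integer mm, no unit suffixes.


cube([3531, 90, 3126]);


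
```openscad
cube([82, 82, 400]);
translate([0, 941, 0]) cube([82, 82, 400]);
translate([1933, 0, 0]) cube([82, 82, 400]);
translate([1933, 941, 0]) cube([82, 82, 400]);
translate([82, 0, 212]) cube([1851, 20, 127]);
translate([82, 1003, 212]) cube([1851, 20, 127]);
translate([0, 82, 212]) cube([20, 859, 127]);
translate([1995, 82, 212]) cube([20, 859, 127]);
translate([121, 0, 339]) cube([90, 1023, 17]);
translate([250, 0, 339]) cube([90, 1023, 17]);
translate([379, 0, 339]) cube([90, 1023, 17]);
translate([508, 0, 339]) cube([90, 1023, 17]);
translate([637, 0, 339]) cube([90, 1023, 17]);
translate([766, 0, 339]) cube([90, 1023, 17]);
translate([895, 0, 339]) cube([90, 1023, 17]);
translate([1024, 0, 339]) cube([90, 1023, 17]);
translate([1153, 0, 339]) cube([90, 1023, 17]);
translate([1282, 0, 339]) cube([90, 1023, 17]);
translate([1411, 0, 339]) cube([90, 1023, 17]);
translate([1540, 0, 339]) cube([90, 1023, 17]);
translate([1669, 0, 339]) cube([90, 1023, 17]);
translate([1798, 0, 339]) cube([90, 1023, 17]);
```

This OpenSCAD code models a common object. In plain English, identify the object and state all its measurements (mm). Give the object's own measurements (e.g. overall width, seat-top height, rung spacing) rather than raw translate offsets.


A bed frame 2015 mm long (x) by 1023 mm wide (y). Four 82×82 mm corner posts, 400 mm tall, at the corners of the footprint. Four rails of 20 mm thickness and 127 mm height run between adjacent posts with their undersides at z = 212 mm, their outer faces flush with the outside of the frame (the two x-running rails run between the posts' inner faces; the two y-running rails run between the posts' inner faces). 14 slats, each 90 mm wide (x) and 17 mm thick, lie across the top of the two x-running rails, running the full 1023 mm width of the frame in y; along x they sit between the end posts with a 39 mm gap after the −x posts and between neighbouring slats, leaving 45 mm before the +x posts.


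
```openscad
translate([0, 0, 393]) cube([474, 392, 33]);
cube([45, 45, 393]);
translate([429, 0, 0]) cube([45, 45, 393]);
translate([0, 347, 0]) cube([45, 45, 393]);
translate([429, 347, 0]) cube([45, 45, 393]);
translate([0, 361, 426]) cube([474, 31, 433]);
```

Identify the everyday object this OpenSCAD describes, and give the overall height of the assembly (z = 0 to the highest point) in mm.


A chair. The overall height is 859 mm.

A slab on four corner posts with a tall panel at the back — a chair. The seat slab sits at z = 393 with thickness 33, and the 433 mm backrest starts at the seat top, so the overall height is 393 + 33 + 433 = 859 mm.


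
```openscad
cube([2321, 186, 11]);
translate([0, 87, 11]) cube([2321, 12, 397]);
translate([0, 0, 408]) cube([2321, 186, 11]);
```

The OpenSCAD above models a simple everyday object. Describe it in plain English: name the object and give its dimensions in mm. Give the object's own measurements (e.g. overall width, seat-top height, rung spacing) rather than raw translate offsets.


An I-beam lying along x, 2321 mm long. Overall section height 419 mm. Two flanges 186 mm wide (y) and 11 mm thick, one on the floor and one at the top; a web 12 mm thick runs between them, centred on the flange width.


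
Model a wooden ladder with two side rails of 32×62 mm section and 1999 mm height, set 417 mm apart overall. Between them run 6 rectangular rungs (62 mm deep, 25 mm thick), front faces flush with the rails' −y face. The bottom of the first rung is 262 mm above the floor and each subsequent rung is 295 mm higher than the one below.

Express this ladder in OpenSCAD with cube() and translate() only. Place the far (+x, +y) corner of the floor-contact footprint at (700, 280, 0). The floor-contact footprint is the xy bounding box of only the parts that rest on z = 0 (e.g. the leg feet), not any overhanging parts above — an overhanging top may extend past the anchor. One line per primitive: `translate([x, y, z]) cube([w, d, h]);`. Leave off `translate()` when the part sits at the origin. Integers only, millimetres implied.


translate([283, 218, 0]) cube([32, 62, 1999]);
translate([668, 218, 0]) cube([32, 62, 1999]);
translate([315, 218, 262]) cube([353, 62, 25]);
translate([315, 218, 557]) cube([353, 62, 25]);
translate([315, 218, 852]) cube([353, 62, 25]);
translate([315, 218, 1147]) cube([353, 62, 25]);
translate([315, 218, 1442]) cube([353, 62, 25]);
translate([315, 218, 1737]) cube([353, 62, 25]);


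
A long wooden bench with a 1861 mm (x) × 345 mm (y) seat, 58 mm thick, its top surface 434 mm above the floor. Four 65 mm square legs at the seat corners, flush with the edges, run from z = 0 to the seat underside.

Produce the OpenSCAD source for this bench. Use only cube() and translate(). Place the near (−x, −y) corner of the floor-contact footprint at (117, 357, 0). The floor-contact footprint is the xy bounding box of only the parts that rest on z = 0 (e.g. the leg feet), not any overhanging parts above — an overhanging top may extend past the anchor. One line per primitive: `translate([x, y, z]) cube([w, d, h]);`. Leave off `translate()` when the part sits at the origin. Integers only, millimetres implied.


translate([117, 357, 376]) cube([1861, 345, 58]);
translate([117, 357, 0]) cube([65, 65, 376]);
translate([117, 637, 0]) cube([65, 65, 376]);
translate([1913, 357, 0]) cube([65, 65, 376]);
translate([1913, 637, 0]) cube([65, 65, 376]);


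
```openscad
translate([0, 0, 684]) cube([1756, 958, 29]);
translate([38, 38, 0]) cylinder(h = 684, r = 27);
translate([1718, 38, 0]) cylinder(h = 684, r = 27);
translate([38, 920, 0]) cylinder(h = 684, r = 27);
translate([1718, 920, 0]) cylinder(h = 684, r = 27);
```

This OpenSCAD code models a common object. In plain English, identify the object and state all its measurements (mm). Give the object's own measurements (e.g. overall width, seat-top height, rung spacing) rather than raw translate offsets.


A rectangular dining table. The top is 1756×958×29 mm with its upper surface at z = 713 mm. It stands on four round legs of 54 mm diameter, each leg's bounding box inset 11 mm from the nearest pair of top edges, running from the floor to the underside of the top.


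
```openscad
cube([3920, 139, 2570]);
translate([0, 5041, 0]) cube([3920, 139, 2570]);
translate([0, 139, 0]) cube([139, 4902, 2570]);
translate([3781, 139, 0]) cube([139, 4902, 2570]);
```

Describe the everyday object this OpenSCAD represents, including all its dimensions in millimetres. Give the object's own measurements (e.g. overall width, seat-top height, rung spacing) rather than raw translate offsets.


The wall frame of a small rectangular building: four walls, each 2570 mm tall and 139 mm thick, enclosing a footprint 3920 mm (x) by 5180 mm (y) outside-to-outside, with no floor or roof. The front and back walls (the −y and +y sides) span the full width; the two side walls fit between them.


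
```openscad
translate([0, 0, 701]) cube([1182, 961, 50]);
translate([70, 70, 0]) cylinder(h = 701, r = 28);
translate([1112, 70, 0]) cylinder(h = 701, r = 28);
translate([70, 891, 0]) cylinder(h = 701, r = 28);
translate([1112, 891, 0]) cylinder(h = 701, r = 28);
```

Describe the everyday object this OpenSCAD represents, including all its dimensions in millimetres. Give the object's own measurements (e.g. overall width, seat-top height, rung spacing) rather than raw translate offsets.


A table: top 1182 mm (x) × 961 mm (y), 50 mm thick, upper face at z = 751 mm, on four round legs of 56 mm diameter, each leg's bounding box inset 42 mm from the nearest pair of top edges from z = 0 to the bottom of the top.


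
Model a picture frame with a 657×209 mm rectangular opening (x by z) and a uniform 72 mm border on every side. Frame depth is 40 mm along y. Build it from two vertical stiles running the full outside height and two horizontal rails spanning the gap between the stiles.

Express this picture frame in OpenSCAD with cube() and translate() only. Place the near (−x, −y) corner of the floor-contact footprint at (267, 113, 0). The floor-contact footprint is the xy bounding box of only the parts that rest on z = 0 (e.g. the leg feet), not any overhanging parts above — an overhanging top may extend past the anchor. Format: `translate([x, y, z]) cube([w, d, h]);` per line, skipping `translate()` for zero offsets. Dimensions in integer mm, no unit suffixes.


translate([267, 113, 0]) cube([72, 40, 353]);
translate([996, 113, 0]) cube([72, 40, 353]);
translate([339, 113, 0]) cube([657, 40, 72]);
translate([339, 113, 281]) cube([657, 40, 72]);


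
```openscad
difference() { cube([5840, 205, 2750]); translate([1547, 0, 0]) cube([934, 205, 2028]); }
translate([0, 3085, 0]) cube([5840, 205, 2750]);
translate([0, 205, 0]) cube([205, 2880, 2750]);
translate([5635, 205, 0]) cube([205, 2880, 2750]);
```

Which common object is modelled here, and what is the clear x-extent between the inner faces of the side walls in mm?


A single room. The interior width is 5430 mm.

Four walls enclosing a rectangle with a door in the front wall — a room. Outside width 5840 minus two 205 mm walls gives 5430 mm.


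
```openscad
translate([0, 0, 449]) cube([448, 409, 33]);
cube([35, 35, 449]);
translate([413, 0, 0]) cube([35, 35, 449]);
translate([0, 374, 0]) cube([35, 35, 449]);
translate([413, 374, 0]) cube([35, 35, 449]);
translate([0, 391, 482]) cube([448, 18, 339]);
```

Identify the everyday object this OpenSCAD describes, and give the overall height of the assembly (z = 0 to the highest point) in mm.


A chair. The overall height is 821 mm.

A slab on four corner posts with a tall panel at the back — a chair. The seat slab sits at z = 449 with thickness 33, and the 339 mm backrest starts at the seat top, so the overall height is 449 + 33 + 339 = 821 mm.


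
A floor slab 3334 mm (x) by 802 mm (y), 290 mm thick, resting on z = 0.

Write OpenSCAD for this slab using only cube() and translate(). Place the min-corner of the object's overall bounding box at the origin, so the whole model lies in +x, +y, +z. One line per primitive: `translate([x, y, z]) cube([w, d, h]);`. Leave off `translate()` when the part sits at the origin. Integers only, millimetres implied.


cube([3334, 802, 290]);


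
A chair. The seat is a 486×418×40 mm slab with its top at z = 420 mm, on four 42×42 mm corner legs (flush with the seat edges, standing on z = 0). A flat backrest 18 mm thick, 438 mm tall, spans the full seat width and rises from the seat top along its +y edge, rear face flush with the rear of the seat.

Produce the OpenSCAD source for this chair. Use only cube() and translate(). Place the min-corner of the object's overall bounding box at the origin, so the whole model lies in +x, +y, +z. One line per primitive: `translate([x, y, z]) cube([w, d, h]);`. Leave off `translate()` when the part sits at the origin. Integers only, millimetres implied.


translate([0, 0, 380]) cube([486, 418, 40]);
cube([42, 42, 380]);
translate([444, 0, 0]) cube([42, 42, 380]);
translate([0, 376, 0]) cube([42, 42, 380]);
translate([444, 376, 0]) cube([42, 42, 380]);
translate([0, 400, 420]) cube([486, 18, 438]);


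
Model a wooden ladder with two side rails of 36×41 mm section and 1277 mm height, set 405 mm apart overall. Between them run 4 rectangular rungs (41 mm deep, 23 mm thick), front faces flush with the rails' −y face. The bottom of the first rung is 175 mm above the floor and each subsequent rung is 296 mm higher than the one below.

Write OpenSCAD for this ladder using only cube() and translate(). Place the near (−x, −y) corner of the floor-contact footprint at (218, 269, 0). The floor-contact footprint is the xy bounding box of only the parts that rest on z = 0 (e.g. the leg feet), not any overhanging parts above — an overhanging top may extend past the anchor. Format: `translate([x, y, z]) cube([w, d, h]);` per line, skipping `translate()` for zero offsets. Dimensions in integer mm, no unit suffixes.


// rung span = 405 - 2*36 = 333
// rung[k] z = 175 + k*296
translate([218, 269, 0]) cube([36, 41, 1277]);
translate([587, 269, 0]) cube([36, 41, 1277]);
translate([254, 269, 175]) cube([333, 41, 23]);
translate([254, 269, 471]) cube([333, 41, 23]);
translate([254, 269, 767]) cube([333, 41, 23]);
translate([254, 269, 1063]) cube([333, 41, 23]);


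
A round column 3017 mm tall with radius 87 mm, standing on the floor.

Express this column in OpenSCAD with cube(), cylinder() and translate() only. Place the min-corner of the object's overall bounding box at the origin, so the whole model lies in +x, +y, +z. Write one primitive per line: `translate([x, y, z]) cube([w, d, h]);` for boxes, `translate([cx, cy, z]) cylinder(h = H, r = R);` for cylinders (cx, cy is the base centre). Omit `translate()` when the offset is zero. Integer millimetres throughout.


translate([87, 87, 0]) cylinder(h = 3017, r = 87);


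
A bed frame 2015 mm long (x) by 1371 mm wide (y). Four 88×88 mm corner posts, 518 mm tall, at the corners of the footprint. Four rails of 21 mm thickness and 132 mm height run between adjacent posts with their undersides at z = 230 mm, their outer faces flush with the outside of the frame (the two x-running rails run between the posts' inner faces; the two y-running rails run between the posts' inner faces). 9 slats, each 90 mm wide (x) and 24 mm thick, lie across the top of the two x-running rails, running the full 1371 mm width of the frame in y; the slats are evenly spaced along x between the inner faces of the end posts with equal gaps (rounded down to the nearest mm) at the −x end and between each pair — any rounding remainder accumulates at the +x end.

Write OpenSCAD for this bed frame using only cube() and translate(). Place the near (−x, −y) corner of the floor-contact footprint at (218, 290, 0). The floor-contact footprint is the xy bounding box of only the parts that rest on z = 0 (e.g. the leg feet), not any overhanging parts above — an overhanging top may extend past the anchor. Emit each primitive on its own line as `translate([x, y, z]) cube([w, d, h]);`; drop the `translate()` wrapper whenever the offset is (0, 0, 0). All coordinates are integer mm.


// slat z = rail_z + rail_h = 230 + 132 = 362
// slat gap = ⌊(1839 − 9·90) / 10⌋ = 102
translate([218, 290, 0]) cube([88, 88, 518]);
translate([218, 1573, 0]) cube([88, 88, 518]);
translate([2145, 290, 0]) cube([88, 88, 518]);
translate([2145, 1573, 0]) cube([88, 88, 518]);
translate([306, 290, 230]) cube([1839, 21, 132]);
translate([306, 1640, 230]) cube([1839, 21, 132]);
translate([218, 378, 230]) cube([21, 1195, 132]);
translate([2212, 378, 230]) cube([21, 1195, 132]);
translate([408, 290, 362]) cube([90, 1371, 24]);
translate([600, 290, 362]) cube([90, 1371, 24]);
translate([792, 290, 362]) cube([90, 1371, 24]);
translate([984, 290, 362]) cube([90, 1371, 24]);
translate([1176, 290, 362]) cube([90, 1371, 24]);
translate([1368, 290, 362]) cube([90, 1371, 24]);
translate([1560, 290, 362]) cube([90, 1371, 24]);
translate([1752, 290, 362]) cube([90, 1371, 24]);
translate([1944, 290, 362]) cube([90, 1371, 24]);


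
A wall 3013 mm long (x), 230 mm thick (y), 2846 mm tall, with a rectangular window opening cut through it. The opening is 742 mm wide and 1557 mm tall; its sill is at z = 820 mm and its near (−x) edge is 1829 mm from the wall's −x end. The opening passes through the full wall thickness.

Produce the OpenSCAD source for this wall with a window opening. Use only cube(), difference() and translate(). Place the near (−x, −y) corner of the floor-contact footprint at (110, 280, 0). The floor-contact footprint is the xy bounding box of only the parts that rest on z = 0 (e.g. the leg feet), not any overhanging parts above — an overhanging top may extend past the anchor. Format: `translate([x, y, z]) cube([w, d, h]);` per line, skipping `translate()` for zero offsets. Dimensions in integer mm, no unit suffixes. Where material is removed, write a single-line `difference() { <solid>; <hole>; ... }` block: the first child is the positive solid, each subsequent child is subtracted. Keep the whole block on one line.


difference() { translate([110, 280, 0]) cube([3013, 230, 2846]); translate([1939, 280, 820]) cube([742, 230, 1557]); }


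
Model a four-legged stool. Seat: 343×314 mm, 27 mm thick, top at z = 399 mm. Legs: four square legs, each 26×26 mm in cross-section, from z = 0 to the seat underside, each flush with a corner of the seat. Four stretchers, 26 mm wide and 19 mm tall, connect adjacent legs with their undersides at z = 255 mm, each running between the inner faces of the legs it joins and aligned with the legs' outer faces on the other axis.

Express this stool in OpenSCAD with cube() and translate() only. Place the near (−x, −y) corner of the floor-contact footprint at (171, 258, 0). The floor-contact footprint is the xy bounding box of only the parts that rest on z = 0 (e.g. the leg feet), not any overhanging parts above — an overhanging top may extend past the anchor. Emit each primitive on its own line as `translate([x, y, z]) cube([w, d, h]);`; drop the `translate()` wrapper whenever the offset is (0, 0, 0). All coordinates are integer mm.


translate([171, 258, 372]) cube([343, 314, 27]);
translate([171, 258, 0]) cube([26, 26, 372]);
translate([488, 258, 0]) cube([26, 26, 372]);
translate([171, 546, 0]) cube([26, 26, 372]);
translate([488, 546, 0]) cube([26, 26, 372]);
translate([197, 258, 255]) cube([291, 26, 19]);
translate([197, 546, 255]) cube([291, 26, 19]);
translate([171, 284, 255]) cube([26, 262, 19]);
translate([488, 284, 255]) cube([26, 262, 19]);


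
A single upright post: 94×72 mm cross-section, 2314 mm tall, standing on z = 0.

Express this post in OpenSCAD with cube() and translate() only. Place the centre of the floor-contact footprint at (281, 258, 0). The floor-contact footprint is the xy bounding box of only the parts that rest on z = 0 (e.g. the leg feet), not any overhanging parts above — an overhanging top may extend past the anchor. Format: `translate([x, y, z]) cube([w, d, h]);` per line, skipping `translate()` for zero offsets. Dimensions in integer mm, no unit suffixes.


translate([234, 222, 0]) cube([94, 72, 2314]);


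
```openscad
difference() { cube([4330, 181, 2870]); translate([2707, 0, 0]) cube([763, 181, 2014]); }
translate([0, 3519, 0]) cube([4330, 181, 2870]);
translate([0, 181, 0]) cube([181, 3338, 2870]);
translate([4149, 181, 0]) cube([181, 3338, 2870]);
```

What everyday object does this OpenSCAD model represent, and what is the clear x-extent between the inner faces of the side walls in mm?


A single room. The interior width is 3968 mm.

Four walls enclosing a rectangle with a door in the front wall — a room. Outside width 4330 minus two 181 mm walls gives 3968 mm.


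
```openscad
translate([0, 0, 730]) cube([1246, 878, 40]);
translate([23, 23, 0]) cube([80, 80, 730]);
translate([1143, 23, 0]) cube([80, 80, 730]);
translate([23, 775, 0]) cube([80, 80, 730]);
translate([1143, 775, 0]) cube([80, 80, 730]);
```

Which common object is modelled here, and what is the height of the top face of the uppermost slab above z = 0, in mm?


A table. The table height is 770 mm.

A 1246×878×40 slab sits at z = 730 on four 80 mm square posts — a table. The top surface is at 730 + 40 = 770 mm.


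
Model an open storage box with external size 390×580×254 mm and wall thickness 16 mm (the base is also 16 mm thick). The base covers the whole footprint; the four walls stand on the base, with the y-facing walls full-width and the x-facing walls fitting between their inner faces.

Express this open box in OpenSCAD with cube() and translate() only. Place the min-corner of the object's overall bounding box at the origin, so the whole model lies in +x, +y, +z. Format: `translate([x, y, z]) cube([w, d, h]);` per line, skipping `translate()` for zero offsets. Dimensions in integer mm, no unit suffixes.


cube([390, 580, 16]);
translate([0, 0, 16]) cube([390, 16, 238]);
translate([0, 564, 16]) cube([390, 16, 238]);
translate([0, 16, 16]) cube([16, 548, 238]);
translate([374, 16, 16]) cube([16, 548, 238]);


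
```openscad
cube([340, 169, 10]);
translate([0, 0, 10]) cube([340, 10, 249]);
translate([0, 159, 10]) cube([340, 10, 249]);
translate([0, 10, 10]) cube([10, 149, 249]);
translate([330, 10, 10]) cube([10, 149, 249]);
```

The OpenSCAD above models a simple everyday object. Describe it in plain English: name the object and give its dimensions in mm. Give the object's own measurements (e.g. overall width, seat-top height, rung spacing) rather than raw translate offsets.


An open-topped rectangular box: outside dimensions 340×169×259 mm, with a uniform wall and base thickness of 10 mm. The base is a full 340×169 slab on the floor; four walls sit on top of the base. The front and back walls (the −y and +y sides) span the full width; the two side walls fit between them.


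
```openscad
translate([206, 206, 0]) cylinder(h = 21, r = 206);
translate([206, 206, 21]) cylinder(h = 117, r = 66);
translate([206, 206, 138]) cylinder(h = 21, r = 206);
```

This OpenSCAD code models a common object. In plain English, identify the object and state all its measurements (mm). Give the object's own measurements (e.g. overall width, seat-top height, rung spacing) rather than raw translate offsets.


A spool: two coaxial disc flanges of radius 206 mm and thickness 21 mm, joined by a core cylinder of radius 66 mm and height 117 mm. The lower flange rests on z = 0 and the three cylinders share a vertical axis.


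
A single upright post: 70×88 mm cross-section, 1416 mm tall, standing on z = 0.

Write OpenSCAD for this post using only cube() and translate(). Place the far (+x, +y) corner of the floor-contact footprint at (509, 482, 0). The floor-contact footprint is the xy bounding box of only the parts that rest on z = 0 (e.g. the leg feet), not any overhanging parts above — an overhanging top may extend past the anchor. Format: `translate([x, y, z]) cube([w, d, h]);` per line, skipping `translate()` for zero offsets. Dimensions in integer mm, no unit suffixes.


translate([439, 394, 0]) cube([70, 88, 1416]);


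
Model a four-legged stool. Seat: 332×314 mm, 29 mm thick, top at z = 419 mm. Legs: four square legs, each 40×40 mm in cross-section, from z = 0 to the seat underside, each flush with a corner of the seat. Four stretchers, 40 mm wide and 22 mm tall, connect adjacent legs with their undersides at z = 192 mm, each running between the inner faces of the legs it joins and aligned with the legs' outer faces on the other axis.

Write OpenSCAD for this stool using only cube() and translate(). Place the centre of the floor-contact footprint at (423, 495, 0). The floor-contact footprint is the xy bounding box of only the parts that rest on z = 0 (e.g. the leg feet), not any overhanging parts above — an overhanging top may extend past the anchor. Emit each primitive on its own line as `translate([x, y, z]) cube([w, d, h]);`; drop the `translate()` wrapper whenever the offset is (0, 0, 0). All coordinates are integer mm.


translate([257, 338, 390]) cube([332, 314, 29]);
translate([257, 338, 0]) cube([40, 40, 390]);
translate([549, 338, 0]) cube([40, 40, 390]);
translate([257, 612, 0]) cube([40, 40, 390]);
translate([549, 612, 0]) cube([40, 40, 390]);
translate([297, 338, 192]) cube([252, 40, 22]);
translate([297, 612, 192]) cube([252, 40, 22]);
translate([257, 378, 192]) cube([40, 234, 22]);
translate([549, 378, 192]) cube([40, 234, 22]);


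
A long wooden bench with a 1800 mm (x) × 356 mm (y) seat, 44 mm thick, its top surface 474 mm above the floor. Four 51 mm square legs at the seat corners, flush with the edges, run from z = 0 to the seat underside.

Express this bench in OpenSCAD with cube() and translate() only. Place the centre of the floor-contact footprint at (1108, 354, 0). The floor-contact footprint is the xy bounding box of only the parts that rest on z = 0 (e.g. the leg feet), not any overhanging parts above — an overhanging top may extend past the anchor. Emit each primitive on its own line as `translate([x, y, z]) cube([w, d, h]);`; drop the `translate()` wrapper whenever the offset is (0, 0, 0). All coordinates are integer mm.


// leg_h = 474 − 44 = 430
translate([208, 176, 430]) cube([1800, 356, 44]);
translate([208, 176, 0]) cube([51, 51, 430]);
translate([208, 481, 0]) cube([51, 51, 430]);
translate([1957, 176, 0]) cube([51, 51, 430]);
translate([1957, 481, 0]) cube([51, 51, 430]);


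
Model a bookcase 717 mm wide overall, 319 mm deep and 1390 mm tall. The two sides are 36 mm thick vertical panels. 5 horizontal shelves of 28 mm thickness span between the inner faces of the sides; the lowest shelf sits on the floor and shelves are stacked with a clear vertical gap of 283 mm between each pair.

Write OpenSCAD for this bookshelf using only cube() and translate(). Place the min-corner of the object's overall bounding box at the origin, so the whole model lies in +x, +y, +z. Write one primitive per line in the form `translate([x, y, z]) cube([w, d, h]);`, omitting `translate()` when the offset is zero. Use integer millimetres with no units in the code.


cube([36, 319, 1390]);
translate([681, 0, 0]) cube([36, 319, 1390]);
translate([36, 0, 0]) cube([645, 319, 28]);
translate([36, 0, 311]) cube([645, 319, 28]);
translate([36, 0, 622]) cube([645, 319, 28]);
translate([36, 0, 933]) cube([645, 319, 28]);
translate([36, 0, 1244]) cube([645, 319, 28]);


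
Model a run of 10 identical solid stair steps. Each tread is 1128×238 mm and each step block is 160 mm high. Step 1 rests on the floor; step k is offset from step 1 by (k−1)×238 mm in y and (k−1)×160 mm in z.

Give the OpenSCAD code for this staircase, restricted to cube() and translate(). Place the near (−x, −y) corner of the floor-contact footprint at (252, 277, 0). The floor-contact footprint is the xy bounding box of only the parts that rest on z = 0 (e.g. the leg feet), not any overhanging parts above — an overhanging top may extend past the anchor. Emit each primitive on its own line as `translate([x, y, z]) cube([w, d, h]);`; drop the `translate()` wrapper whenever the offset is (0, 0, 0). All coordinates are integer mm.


translate([252, 277, 0]) cube([1128, 238, 160]);
translate([252, 515, 160]) cube([1128, 238, 160]);
translate([252, 753, 320]) cube([1128, 238, 160]);
translate([252, 991, 480]) cube([1128, 238, 160]);
translate([252, 1229, 640]) cube([1128, 238, 160]);
translate([252, 1467, 800]) cube([1128, 238, 160]);
translate([252, 1705, 960]) cube([1128, 238, 160]);
translate([252, 1943, 1120]) cube([1128, 238, 160]);
translate([252, 2181, 1280]) cube([1128, 238, 160]);
translate([252, 2419, 1440]) cube([1128, 238, 160]);


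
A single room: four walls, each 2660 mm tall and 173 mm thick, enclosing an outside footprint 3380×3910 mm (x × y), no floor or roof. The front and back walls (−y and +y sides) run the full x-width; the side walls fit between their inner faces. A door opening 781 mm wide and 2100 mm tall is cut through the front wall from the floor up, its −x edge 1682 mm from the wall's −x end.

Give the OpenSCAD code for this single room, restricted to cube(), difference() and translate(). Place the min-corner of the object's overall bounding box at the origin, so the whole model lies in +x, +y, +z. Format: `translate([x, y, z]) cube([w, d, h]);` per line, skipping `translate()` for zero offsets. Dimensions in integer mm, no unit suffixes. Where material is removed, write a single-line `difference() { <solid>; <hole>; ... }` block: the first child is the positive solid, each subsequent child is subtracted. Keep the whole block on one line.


difference() { cube([3380, 173, 2660]); translate([1682, 0, 0]) cube([781, 173, 2100]); }
translate([0, 3737, 0]) cube([3380, 173, 2660]);
translate([0, 173, 0]) cube([173, 3564, 2660]);
translate([3207, 173, 0]) cube([173, 3564, 2660]);


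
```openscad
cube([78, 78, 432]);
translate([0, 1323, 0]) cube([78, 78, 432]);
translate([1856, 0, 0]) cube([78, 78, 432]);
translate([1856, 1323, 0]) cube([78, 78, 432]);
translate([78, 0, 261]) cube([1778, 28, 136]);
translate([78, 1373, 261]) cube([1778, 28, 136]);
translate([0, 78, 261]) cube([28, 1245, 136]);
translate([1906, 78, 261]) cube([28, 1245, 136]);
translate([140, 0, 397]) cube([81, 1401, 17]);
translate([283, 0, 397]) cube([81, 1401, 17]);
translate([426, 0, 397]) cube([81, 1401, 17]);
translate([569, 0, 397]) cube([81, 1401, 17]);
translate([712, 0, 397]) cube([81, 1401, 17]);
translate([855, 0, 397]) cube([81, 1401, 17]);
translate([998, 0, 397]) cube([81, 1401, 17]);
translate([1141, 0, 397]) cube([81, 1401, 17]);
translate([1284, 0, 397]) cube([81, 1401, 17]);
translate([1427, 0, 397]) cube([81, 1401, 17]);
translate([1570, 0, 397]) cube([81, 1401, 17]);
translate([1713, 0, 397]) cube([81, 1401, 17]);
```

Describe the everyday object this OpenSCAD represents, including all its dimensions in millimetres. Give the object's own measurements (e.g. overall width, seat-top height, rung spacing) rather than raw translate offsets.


A bed frame 1934 mm long (x) by 1401 mm wide (y). Four 78×78 mm corner posts, 432 mm tall, at the corners of the footprint. Four rails of 28 mm thickness and 136 mm height run between adjacent posts with their undersides at z = 261 mm, their outer faces flush with the outside of the frame (the two x-running rails run between the posts' inner faces; the two y-running rails run between the posts' inner faces). 12 slats, each 81 mm wide (x) and 17 mm thick, lie across the top of the two x-running rails, running the full 1401 mm width of the frame in y; along x they sit between the end posts with a 62 mm gap after the −x posts and between neighbouring slats and before the +x posts.


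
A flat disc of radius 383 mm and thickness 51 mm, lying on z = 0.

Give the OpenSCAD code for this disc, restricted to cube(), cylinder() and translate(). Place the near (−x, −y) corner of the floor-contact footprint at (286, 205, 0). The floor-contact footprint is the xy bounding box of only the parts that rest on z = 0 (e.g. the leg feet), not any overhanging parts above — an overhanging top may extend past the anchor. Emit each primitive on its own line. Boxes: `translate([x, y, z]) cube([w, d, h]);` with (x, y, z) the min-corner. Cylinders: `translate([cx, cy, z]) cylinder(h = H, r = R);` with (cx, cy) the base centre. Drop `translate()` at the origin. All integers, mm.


translate([669, 588, 0]) cylinder(h = 51, r = 383);


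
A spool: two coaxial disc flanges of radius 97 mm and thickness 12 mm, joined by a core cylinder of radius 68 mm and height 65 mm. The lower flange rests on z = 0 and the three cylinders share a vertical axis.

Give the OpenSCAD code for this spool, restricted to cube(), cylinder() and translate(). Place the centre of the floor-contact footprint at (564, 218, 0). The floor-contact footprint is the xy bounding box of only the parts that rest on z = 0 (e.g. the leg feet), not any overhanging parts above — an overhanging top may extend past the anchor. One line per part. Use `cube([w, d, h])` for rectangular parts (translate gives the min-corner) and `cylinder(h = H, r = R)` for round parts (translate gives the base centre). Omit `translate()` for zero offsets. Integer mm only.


translate([564, 218, 0]) cylinder(h = 12, r = 97);
translate([564, 218, 12]) cylinder(h = 65, r = 68);
translate([564, 218, 77]) cylinder(h = 12, r = 97);


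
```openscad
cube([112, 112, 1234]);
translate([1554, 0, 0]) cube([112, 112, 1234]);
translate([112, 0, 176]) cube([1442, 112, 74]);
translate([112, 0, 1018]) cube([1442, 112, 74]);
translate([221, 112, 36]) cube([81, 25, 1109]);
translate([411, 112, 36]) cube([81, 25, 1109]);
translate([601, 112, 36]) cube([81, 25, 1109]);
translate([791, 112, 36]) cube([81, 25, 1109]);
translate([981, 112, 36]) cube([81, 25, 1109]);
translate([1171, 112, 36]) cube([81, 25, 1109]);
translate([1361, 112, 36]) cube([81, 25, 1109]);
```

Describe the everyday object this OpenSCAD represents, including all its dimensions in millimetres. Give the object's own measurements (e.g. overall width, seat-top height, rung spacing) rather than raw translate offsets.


A fence section. Two 112×112 mm posts, 1234 mm tall, stand on the floor with a clear span of 1442 mm between their inner faces. Two horizontal rails of 112×74 mm section span the gap between the posts with their undersides at z = 176 mm and z = 1018 mm, flush with the posts' −y face. 7 pickets, each 81 mm wide, 25 mm thick and 1109 mm tall, are fixed to the +y face of the rails with their bottoms at z = 36 mm, spaced across the span with a 109 mm gap after the −x post and between neighbouring pickets, with 112 mm left before the +x post.


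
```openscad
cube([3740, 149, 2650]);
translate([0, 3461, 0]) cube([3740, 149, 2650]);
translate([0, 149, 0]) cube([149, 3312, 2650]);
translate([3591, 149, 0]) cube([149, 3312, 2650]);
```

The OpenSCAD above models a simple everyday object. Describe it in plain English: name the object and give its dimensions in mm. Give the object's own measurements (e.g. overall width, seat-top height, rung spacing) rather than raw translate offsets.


The wall frame of a small rectangular building: four walls, each 2650 mm tall and 149 mm thick, enclosing a footprint 3740 mm (x) by 3610 mm (y) outside-to-outside, with no floor or roof. The front and back walls (the −y and +y sides) span the full width; the two side walls fit between them.


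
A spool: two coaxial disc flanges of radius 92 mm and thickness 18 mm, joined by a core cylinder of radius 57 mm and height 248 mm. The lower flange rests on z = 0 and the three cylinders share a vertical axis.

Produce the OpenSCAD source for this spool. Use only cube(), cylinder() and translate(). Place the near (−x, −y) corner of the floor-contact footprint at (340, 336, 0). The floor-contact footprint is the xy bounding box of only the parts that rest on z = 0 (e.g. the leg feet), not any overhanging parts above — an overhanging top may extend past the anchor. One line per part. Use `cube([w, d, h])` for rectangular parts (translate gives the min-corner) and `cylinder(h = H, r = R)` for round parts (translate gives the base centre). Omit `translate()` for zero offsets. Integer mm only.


translate([432, 428, 0]) cylinder(h = 18, r = 92);
translate([432, 428, 18]) cylinder(h = 248, r = 57);
translate([432, 428, 266]) cylinder(h = 18, r = 92);
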